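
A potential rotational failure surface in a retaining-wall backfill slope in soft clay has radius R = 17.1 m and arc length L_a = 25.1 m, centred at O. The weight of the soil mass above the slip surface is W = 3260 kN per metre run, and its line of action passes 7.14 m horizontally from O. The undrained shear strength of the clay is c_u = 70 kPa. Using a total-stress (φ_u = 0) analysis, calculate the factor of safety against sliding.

FS = 1.29

Taking moments about the centre O, the resisting moment is provided by the undrained shear strength acting along the arc:
M_R = c_u·L_a·R = 70·25.10·17.1 = 30044.7 kN·m/m
M_D = W·d = 3260·7.14 = 23276.4 kN·m/m
FS = M_R / M_D = 30044.7 / 23276.4 = 1.291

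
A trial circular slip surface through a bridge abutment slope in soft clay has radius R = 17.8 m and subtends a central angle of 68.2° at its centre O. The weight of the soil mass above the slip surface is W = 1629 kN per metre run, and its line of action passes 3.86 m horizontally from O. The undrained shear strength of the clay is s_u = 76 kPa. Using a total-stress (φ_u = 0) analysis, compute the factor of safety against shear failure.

Taking moments about the centre O, the resisting moment is provided by the undrained shear strength acting along the arc:
Arc length L_a = R·θ = 17.8·(68.2°·π/180) = 17.8·1.1903 = 21.19 m
M_R = s_u·L_a·R = 76·21.19·17.8 = 28662.6 kN·m/m
M_D = W·d = 1629·3.86 = 6287.9 kN·m/m
FS = M_R / M_D = 28662.6 / 6287.9 = 4.558

FS = 4.56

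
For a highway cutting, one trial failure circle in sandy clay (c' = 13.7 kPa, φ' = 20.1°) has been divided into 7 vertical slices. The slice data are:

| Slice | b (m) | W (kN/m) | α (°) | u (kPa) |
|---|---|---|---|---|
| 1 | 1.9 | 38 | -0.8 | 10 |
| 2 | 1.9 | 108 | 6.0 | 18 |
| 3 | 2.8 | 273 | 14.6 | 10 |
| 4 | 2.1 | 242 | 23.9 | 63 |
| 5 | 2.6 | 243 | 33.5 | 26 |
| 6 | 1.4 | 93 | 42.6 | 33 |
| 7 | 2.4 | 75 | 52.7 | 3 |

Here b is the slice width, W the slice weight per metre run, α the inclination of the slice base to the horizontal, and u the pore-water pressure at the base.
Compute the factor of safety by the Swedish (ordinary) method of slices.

FS = 1.04

Ordinary method of slices: FS = Σ[c'·Δl_i + (W_i cosα_i − u_i·Δl_i)·tanφ'] / Σ W_i sinα_i, with Δl_i = b_i / cosα_i.
Slice 1: Δl = 1.9/cos(-0.8°) = 1.900 m; N'_1 = 38·cos(-0.8°) − 10·1.900 = 19.0; c'Δl = 26.03; W sinα = -0.5
Slice 2: Δl = 1.9/cos6.0° = 1.910 m; N'_2 = 108·cos6.0° − 18·1.910 = 73.0; c'Δl = 26.17; W sinα = 11.3
Slice 3: Δl = 2.8/cos14.6° = 2.893 m; N'_3 = 273·cos14.6° − 10·2.893 = 235.3; c'Δl = 39.64; W sinα = 68.8
Slice 4: Δl = 2.1/cos23.9° = 2.297 m; N'_4 = 242·cos23.9° − 63·2.297 = 76.5; c'Δl = 31.47; W sinα = 98.0
Slice 5: Δl = 2.6/cos33.5° = 3.118 m; N'_5 = 243·cos33.5° − 26·3.118 = 121.6; c'Δl = 42.72; W sinα = 134.1
Slice 6: Δl = 1.4/cos42.6° = 1.902 m; N'_6 = 93·cos42.6° − 33·1.902 = 5.7; c'Δl = 26.06; W sinα = 62.9
Slice 7: Δl = 2.4/cos52.7° = 3.960 m; N'_7 = 75·cos52.7° − 3·3.960 = 33.6; c'Δl = 54.26; W sinα = 59.7
Σc'Δl = 246.3 kN/m; ΣN' = 564.6 kN/m; ΣW sinα = 434.3 kN/m
Resisting = 246.3 + 564.6·tan20.1° = 246.3 + 206.6 = 453.0 kN/m
FS = 453.0 / 434.3 = 1.043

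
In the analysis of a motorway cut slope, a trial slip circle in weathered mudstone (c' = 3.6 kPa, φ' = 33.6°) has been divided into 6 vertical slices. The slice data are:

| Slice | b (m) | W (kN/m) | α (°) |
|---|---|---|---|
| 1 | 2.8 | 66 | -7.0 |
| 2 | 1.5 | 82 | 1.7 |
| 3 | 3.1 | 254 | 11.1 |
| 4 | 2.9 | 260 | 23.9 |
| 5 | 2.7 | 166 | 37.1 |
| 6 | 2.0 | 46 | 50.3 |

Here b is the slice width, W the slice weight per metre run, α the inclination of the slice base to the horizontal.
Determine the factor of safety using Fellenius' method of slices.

Ordinary method of slices: FS = Σ[c'·Δl_i + (W_i cosα_i)·tanφ'] / Σ W_i sinα_i, with Δl_i = b_i / cosα_i.
Slice 1: Δl = 2.8/cos(-7.0°) = 2.821 m; N'_1 = 66·cos(-7.0°) = 65.5; c'Δl = 10.16; W sinα = -8.0
Slice 2: Δl = 1.5/cos1.7° = 1.501 m; N'_2 = 82·cos1.7° = 82.0; c'Δl = 5.40; W sinα = 2.4
Slice 3: Δl = 3.1/cos11.1° = 3.159 m; N'_3 = 254·cos11.1° = 249.2; c'Δl = 11.37; W sinα = 48.9
Slice 4: Δl = 2.9/cos23.9° = 3.172 m; N'_4 = 260·cos23.9° = 237.7; c'Δl = 11.42; W sinα = 105.3
Slice 5: Δl = 2.7/cos37.1° = 3.385 m; N'_5 = 166·cos37.1° = 132.4; c'Δl = 12.19; W sinα = 100.1
Slice 6: Δl = 2.0/cos50.3° = 3.131 m; N'_6 = 46·cos50.3° = 29.4; c'Δl = 11.27; W sinα = 35.4
Σc'Δl = 61.8 kN/m; ΣN' = 796.2 kN/m; ΣW sinα = 284.2 kN/m
Resisting = 61.8 + 796.2·tan33.6° = 61.8 + 529.0 = 590.8 kN/m
FS = 590.8 / 284.2 = 2.079

FS = 2.08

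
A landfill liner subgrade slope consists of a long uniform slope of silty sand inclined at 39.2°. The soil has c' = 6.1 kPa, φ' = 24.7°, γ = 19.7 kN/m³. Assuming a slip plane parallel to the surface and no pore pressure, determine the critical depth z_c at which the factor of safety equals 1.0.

z_c = 1.45 m

Setting FS = 1.00 in FS = [c' + γz cos²β tanφ'] / [γz sinβ cosβ] and solving for z:
z = c' / [γ cosβ (FS·sinβ − cosβ·tanφ')]
  = 6.1 / [19.7·cos39.2°·(1.00·sin39.2° − cos39.2°·tan24.7°)]
  = 6.1 / [19.7·0.7749·(1.00·0.6320 − 0.7749·0.4599)]
  = 6.1 / 4.2073 = 1.450 m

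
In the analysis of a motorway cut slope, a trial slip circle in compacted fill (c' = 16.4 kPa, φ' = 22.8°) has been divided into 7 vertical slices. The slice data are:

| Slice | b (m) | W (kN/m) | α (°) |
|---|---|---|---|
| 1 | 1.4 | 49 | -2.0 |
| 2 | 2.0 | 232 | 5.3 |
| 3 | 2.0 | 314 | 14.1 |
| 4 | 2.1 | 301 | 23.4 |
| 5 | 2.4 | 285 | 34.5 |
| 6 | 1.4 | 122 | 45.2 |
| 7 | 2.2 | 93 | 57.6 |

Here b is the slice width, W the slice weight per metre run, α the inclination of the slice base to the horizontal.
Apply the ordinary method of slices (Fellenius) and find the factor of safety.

Ordinary method of slices: FS = Σ[c'·Δl_i + (W_i cosα_i)·tanφ'] / Σ W_i sinα_i, with Δl_i = b_i / cosα_i.
Slice 1: Δl = 1.4/cos(-2.0°) = 1.401 m; N'_1 = 49·cos(-2.0°) = 49.0; c'Δl = 22.97; W sinα = -1.7
Slice 2: Δl = 2.0/cos5.3° = 2.009 m; N'_2 = 232·cos5.3° = 231.0; c'Δl = 32.94; W sinα = 21.4
Slice 3: Δl = 2.0/cos14.1° = 2.062 m; N'_3 = 314·cos14.1° = 304.5; c'Δl = 33.82; W sinα = 76.5
Slice 4: Δl = 2.1/cos23.4° = 2.288 m; N'_4 = 301·cos23.4° = 276.2; c'Δl = 37.53; W sinα = 119.5
Slice 5: Δl = 2.4/cos34.5° = 2.912 m; N'_5 = 285·cos34.5° = 234.9; c'Δl = 47.76; W sinα = 161.4
Slice 6: Δl = 1.4/cos45.2° = 1.987 m; N'_6 = 122·cos45.2° = 86.0; c'Δl = 32.58; W sinα = 86.6
Slice 7: Δl = 2.2/cos57.6° = 4.106 m; N'_7 = 93·cos57.6° = 49.8; c'Δl = 67.34; W sinα = 78.5
Σc'Δl = 274.9 kN/m; ΣN' = 1231.4 kN/m; ΣW sinα = 542.3 kN/m
Resisting = 274.9 + 1231.4·tan22.8° = 274.9 + 517.6 = 792.6 kN/m
FS = 792.6 / 542.3 = 1.462

FS = 1.46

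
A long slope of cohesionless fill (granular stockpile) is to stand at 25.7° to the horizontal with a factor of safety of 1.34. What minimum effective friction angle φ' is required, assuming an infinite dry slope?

FS = tanφ'/tanβ ⇒ tanφ' = FS · tanβ = 1.34 · tan25.7° = 0.6449
φ' = arctan(0.6449) = 32.82°

φ' = 32.8°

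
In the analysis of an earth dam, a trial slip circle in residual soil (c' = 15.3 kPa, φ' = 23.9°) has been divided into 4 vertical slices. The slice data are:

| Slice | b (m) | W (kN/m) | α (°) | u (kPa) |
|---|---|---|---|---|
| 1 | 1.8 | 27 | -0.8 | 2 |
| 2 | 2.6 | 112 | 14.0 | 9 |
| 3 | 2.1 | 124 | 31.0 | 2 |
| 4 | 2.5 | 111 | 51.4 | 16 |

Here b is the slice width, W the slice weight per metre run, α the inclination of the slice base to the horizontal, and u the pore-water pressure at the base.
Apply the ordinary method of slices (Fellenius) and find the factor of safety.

Ordinary method of slices: FS = Σ[c'·Δl_i + (W_i cosα_i − u_i·Δl_i)·tanφ'] / Σ W_i sinα_i, with Δl_i = b_i / cosα_i.
Slice 1: Δl = 1.8/cos(-0.8°) = 1.800 m; N'_1 = 27·cos(-0.8°) − 2·1.800 = 23.4; c'Δl = 27.54; W sinα = -0.4
Slice 2: Δl = 2.6/cos14.0° = 2.680 m; N'_2 = 112·cos14.0° − 9·2.680 = 84.6; c'Δl = 41.00; W sinα = 27.1
Slice 3: Δl = 2.1/cos31.0° = 2.450 m; N'_3 = 124·cos31.0° − 2·2.450 = 101.4; c'Δl = 37.48; W sinα = 63.9
Slice 4: Δl = 2.5/cos51.4° = 4.007 m; N'_4 = 111·cos51.4° − 16·4.007 = 5.1; c'Δl = 61.31; W sinα = 86.7
Σc'Δl = 167.3 kN/m; ΣN' = 214.5 kN/m; ΣW sinα = 177.3 kN/m
Resisting = 167.3 + 214.5·tan23.9° = 167.3 + 95.0 = 262.4 kN/m
FS = 262.4 / 177.3 = 1.480

FS = 1.48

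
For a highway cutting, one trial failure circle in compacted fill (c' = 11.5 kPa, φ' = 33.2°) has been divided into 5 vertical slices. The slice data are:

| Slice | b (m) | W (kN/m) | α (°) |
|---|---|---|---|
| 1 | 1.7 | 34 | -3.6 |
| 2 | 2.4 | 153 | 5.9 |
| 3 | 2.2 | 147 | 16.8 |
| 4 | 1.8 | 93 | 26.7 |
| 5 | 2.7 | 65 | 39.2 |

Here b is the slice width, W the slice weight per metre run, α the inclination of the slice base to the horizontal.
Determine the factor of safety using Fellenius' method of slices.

Ordinary method of slices: FS = Σ[c'·Δl_i + (W_i cosα_i)·tanφ'] / Σ W_i sinα_i, with Δl_i = b_i / cosα_i.
Slice 1: Δl = 1.7/cos(-3.6°) = 1.703 m; N'_1 = 34·cos(-3.6°) = 33.9; c'Δl = 19.59; W sinα = -2.1
Slice 2: Δl = 2.4/cos5.9° = 2.413 m; N'_2 = 153·cos5.9° = 152.2; c'Δl = 27.75; W sinα = 15.7
Slice 3: Δl = 2.2/cos16.8° = 2.298 m; N'_3 = 147·cos16.8° = 140.7; c'Δl = 26.43; W sinα = 42.5
Slice 4: Δl = 1.8/cos26.7° = 2.015 m; N'_4 = 93·cos26.7° = 83.1; c'Δl = 23.17; W sinα = 41.8
Slice 5: Δl = 2.7/cos39.2° = 3.484 m; N'_5 = 65·cos39.2° = 50.4; c'Δl = 40.07; W sinα = 41.1
Σc'Δl = 137.0 kN/m; ΣN' = 460.3 kN/m; ΣW sinα = 138.9 kN/m
Resisting = 137.0 + 460.3·tan33.2° = 137.0 + 301.2 = 438.2 kN/m
FS = 438.2 / 138.9 = 3.154

FS = 3.15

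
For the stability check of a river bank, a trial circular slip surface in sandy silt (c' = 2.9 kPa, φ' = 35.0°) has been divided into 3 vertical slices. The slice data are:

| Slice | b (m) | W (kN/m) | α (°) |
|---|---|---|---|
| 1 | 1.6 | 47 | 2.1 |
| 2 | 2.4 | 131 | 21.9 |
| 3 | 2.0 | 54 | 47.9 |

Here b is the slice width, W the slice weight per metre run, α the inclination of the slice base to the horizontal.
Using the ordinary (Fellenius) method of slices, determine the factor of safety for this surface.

Ordinary method of slices: FS = Σ[c'·Δl_i + (W_i cosα_i)·tanφ'] / Σ W_i sinα_i, with Δl_i = b_i / cosα_i.
Slice 1: Δl = 1.6/cos2.1° = 1.601 m; N'_1 = 47·cos2.1° = 47.0; c'Δl = 4.64; W sinα = 1.7
Slice 2: Δl = 2.4/cos21.9° = 2.587 m; N'_2 = 131·cos21.9° = 121.5; c'Δl = 7.50; W sinα = 48.9
Slice 3: Δl = 2.0/cos47.9° = 2.983 m; N'_3 = 54·cos47.9° = 36.2; c'Δl = 8.65; W sinα = 40.1
Σc'Δl = 20.8 kN/m; ΣN' = 204.7 kN/m; ΣW sinα = 90.7 kN/m
Resisting = 20.8 + 204.7·tan35.0° = 20.8 + 143.3 = 164.1 kN/m
FS = 164.1 / 90.7 = 1.811

FS = 1.81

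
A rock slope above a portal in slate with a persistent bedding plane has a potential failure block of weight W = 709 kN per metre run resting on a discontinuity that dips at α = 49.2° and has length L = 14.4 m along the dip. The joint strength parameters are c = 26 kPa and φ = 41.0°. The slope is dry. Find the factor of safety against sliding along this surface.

FS = 1.45

Resolving the block weight along and normal to the plane and applying the Mohr–Coulomb strength on the joint:
N' = W cosα = 709·cos49.2° = 463.3 kN/m
Driving force T = W sinα = 709·sin49.2° = 536.7 kN/m
Resisting force R = c·L + N'·tanφ = 26·14.4 + 463.3·tan41.0° = 374.4 + 402.7 = 777.1 kN/m
FS = R / T = 777.1 / 536.7 = 1.448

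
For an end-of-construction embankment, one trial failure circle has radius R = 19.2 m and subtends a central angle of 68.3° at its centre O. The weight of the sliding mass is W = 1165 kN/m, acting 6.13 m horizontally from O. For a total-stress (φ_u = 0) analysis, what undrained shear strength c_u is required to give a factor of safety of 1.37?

c_u = 22.3 kPa

FS = c_u·L_a·R / (W·d), so c_u = FS·W·d / (L_a·R).
Arc length L_a = R·θ = 19.2·(68.3°·π/180) = 19.2·1.1921 = 22.89 m
c_u = 1.37·1165·6.13 / (22.89·19.2) = 9783.8 / 439.44 = 22.26 kPa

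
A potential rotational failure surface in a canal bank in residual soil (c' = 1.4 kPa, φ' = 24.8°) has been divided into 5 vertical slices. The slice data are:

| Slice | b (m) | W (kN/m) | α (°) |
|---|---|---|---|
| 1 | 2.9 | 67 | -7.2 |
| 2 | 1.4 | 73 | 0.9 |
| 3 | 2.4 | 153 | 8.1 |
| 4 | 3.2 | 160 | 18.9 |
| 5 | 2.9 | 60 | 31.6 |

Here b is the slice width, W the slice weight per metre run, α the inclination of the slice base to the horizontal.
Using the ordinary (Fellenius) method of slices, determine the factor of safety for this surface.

FS = 2.53

Ordinary method of slices: FS = Σ[c'·Δl_i + (W_i cosα_i)·tanφ'] / Σ W_i sinα_i, with Δl_i = b_i / cosα_i.
Slice 1: Δl = 2.9/cos(-7.2°) = 2.923 m; N'_1 = 67·cos(-7.2°) = 66.5; c'Δl = 4.09; W sinα = -8.4
Slice 2: Δl = 1.4/cos0.9° = 1.400 m; N'_2 = 73·cos0.9° = 73.0; c'Δl = 1.96; W sinα = 1.1
Slice 3: Δl = 2.4/cos8.1° = 2.424 m; N'_3 = 153·cos8.1° = 151.5; c'Δl = 3.39; W sinα = 21.6
Slice 4: Δl = 3.2/cos18.9° = 3.382 m; N'_4 = 160·cos18.9° = 151.4; c'Δl = 4.74; W sinα = 51.8
Slice 5: Δl = 2.9/cos31.6° = 3.405 m; N'_5 = 60·cos31.6° = 51.1; c'Δl = 4.77; W sinα = 31.4
Σc'Δl = 18.9 kN/m; ΣN' = 493.4 kN/m; ΣW sinα = 97.6 kN/m
Resisting = 18.9 + 493.4·tan24.8° = 18.9 + 228.0 = 246.9 kN/m
FS = 246.9 / 97.6 = 2.531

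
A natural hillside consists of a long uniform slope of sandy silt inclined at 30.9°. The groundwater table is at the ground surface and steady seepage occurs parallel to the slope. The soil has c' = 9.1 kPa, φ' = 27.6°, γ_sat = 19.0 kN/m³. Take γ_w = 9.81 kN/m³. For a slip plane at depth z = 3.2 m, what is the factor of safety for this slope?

With seepage parallel to the slope and the water table at the surface, the effective normal stress on the slip plane uses the buoyant unit weight γ' = γ_sat − γ_w while the driving shear stress uses γ_sat:
FS = [c' + γ' z cos²β tanφ'] / [γ_sat z sinβ cosβ]
γ' = 19.0 − 9.81 = 9.19 kN/m³
Numerator = 9.1 + 9.19·3.2·cos²30.9°·tan27.6° = 9.1 + 9.19·3.2·0.7363·0.5228 = 20.420 kPa
Denominator = 19.0·3.2·sin30.9°·cos30.9° = 19.0·3.2·0.5135·0.8581 = 26.792 kPa
FS = 20.420 / 26.792 = 0.762

FS = 0.76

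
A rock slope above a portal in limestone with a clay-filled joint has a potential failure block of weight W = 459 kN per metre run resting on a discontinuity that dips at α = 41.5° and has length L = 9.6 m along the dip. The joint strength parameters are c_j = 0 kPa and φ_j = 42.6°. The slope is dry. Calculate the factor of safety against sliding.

Resolving the block weight along and normal to the plane and applying the Mohr–Coulomb strength on the joint:
N' = W cosα = 459·cos41.5° = 343.8 kN/m
Driving force T = W sinα = 459·sin41.5° = 304.1 kN/m
Resisting force R = c_j·L + N'·tanφ_j = 0·9.6 + 343.8·tan42.6° = 0.0 + 316.1 = 316.1 kN/m
FS = R / T = 316.1 / 304.1 = 1.039

FS = 1.04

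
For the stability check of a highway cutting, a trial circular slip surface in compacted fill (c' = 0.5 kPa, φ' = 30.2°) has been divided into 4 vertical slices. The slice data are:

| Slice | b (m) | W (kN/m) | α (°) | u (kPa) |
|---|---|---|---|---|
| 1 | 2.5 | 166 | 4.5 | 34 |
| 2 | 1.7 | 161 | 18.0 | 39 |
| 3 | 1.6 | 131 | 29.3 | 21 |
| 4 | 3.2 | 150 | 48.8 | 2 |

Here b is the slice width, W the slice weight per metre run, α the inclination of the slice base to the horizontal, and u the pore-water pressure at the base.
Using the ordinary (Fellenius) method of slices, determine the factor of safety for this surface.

Ordinary method of slices: FS = Σ[c'·Δl_i + (W_i cosα_i − u_i·Δl_i)·tanφ'] / Σ W_i sinα_i, with Δl_i = b_i / cosα_i.
Slice 1: Δl = 2.5/cos4.5° = 2.508 m; N'_1 = 166·cos4.5° − 34·2.508 = 80.2; c'Δl = 1.25; W sinα = 13.0
Slice 2: Δl = 1.7/cos18.0° = 1.787 m; N'_2 = 161·cos18.0° − 39·1.787 = 83.4; c'Δl = 0.89; W sinα = 49.8
Slice 3: Δl = 1.6/cos29.3° = 1.835 m; N'_3 = 131·cos29.3° − 21·1.835 = 75.7; c'Δl = 0.92; W sinα = 64.1
Slice 4: Δl = 3.2/cos48.8° = 4.858 m; N'_4 = 150·cos48.8° − 2·4.858 = 89.1; c'Δl = 2.43; W sinα = 112.9
Σc'Δl = 5.5 kN/m; ΣN' = 328.4 kN/m; ΣW sinα = 239.7 kN/m
Resisting = 5.5 + 328.4·tan30.2° = 5.5 + 191.2 = 196.6 kN/m
FS = 196.6 / 239.7 = 0.820

FS = 0.82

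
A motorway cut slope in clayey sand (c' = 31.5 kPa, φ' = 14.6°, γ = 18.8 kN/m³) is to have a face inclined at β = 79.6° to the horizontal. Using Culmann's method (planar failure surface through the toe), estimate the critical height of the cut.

Culmann's analysis gives the critical failure plane at α_cr = (β + φ')/2 = (79.6 + 14.6)/2 = 47.1°, and the critical height
H_c = (4c'/γ) · sinβ cosφ' / [1 − cos(β − φ')]
    = (4·31.5/18.8) · sin79.6°·cos14.6° / [1 − cos(65.0°)]
    = 6.702 · 0.9836·0.9677 / [1 − 0.4226]
    = 6.702 · 0.9518 / 0.5774
    = 11.05 m

H_c = 11.05 m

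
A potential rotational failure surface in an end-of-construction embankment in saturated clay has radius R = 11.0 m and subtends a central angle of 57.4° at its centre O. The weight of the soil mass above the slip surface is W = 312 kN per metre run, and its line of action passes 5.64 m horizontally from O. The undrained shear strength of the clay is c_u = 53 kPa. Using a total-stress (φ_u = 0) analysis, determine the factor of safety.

FS = 3.65

Taking moments about the centre O, the resisting moment is provided by the undrained shear strength acting along the arc:
Arc length L_a = R·θ = 11.0·(57.4°·π/180) = 11.0·1.0018 = 11.02 m
M_R = c_u·L_a·R = 53·11.02·11.0 = 6424.7 kN·m/m
M_D = W·d = 312·5.64 = 1759.7 kN·m/m
FS = M_R / M_D = 6424.7 / 1759.7 = 3.651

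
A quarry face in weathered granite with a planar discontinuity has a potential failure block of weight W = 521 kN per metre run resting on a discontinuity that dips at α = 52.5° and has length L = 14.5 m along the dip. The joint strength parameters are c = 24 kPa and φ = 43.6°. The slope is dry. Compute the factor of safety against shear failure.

FS = 1.57

Resolving the block weight along and normal to the plane and applying the Mohr–Coulomb strength on the joint:
N' = W cosα = 521·cos52.5° = 317.2 kN/m
Driving force T = W sinα = 521·sin52.5° = 413.3 kN/m
Resisting force R = c·L + N'·tanφ = 24·14.5 + 317.2·tan43.6° = 348.0 + 302.0 = 650.0 kN/m
FS = R / T = 650.0 / 413.3 = 1.573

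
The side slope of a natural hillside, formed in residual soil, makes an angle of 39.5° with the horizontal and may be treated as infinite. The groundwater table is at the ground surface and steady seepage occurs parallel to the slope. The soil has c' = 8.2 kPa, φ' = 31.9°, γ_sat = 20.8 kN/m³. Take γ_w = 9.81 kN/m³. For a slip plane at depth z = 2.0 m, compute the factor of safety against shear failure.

With seepage parallel to the slope and the water table at the surface, the effective normal stress on the slip plane uses the buoyant unit weight γ' = γ_sat − γ_w while the driving shear stress uses γ_sat:
FS = [c' + γ' z cos²β tanφ'] / [γ_sat z sinβ cosβ]
γ' = 20.8 − 9.81 = 10.99 kN/m³
Numerator = 8.2 + 10.99·2.0·cos²39.5°·tan31.9° = 8.2 + 10.99·2.0·0.5954·0.6224 = 16.346 kPa
Denominator = 20.8·2.0·sin39.5°·cos39.5° = 20.8·2.0·0.6361·0.7716 = 20.418 kPa
FS = 16.346 / 20.418 = 0.801

FS = 0.80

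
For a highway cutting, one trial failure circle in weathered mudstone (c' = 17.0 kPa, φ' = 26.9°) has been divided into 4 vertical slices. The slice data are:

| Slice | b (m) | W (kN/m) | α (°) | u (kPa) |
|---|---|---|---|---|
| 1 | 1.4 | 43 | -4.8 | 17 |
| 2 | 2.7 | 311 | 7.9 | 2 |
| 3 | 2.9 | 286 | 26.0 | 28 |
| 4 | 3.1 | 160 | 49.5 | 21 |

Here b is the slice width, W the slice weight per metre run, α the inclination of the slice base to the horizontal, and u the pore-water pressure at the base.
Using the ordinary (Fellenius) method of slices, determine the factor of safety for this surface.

FS = 1.59

Ordinary method of slices: FS = Σ[c'·Δl_i + (W_i cosα_i − u_i·Δl_i)·tanφ'] / Σ W_i sinα_i, with Δl_i = b_i / cosα_i.
Slice 1: Δl = 1.4/cos(-4.8°) = 1.405 m; N'_1 = 43·cos(-4.8°) − 17·1.405 = 19.0; c'Δl = 23.88; W sinα = -3.6
Slice 2: Δl = 2.7/cos7.9° = 2.726 m; N'_2 = 311·cos7.9° − 2·2.726 = 302.6; c'Δl = 46.34; W sinα = 42.7
Slice 3: Δl = 2.9/cos26.0° = 3.227 m; N'_3 = 286·cos26.0° − 28·3.227 = 166.7; c'Δl = 54.85; W sinα = 125.4
Slice 4: Δl = 3.1/cos49.5° = 4.773 m; N'_4 = 160·cos49.5° − 21·4.773 = 3.7; c'Δl = 81.15; W sinα = 121.7
Σc'Δl = 206.2 kN/m; ΣN' = 491.9 kN/m; ΣW sinα = 286.2 kN/m
Resisting = 206.2 + 491.9·tan26.9° = 206.2 + 249.6 = 455.8 kN/m
FS = 455.8 / 286.2 = 1.593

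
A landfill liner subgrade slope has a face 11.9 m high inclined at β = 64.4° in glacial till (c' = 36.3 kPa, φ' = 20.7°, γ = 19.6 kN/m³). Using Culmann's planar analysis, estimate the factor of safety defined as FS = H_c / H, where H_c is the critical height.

H_c = (4c'/γ) · sinβ cosφ' / [1 − cos(β − φ')]
    = (4·36.3/19.6) · sin64.4°·cos20.7° / [1 − cos43.7°]
    = 7.408 · 0.8436 / 0.2770 = 22.56 m
FS = H_c / H = 22.56 / 11.9 = 1.896

FS = 1.90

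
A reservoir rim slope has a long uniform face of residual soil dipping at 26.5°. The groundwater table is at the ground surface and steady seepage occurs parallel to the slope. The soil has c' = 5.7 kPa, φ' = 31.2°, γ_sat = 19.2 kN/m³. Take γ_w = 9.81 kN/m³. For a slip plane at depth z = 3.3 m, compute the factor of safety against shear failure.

FS = 0.82

With seepage parallel to the slope and the water table at the surface, the effective normal stress on the slip plane uses the buoyant unit weight γ' = γ_sat − γ_w while the driving shear stress uses γ_sat:
FS = [c' + γ' z cos²β tanφ'] / [γ_sat z sinβ cosβ]
γ' = 19.2 − 9.81 = 9.39 kN/m³
Numerator = 5.7 + 9.39·3.3·cos²26.5°·tan31.2° = 5.7 + 9.39·3.3·0.8009·0.6056 = 20.730 kPa
Denominator = 19.2·3.3·sin26.5°·cos26.5° = 19.2·3.3·0.4462·0.8949 = 25.301 kPa
FS = 20.730 / 25.301 = 0.819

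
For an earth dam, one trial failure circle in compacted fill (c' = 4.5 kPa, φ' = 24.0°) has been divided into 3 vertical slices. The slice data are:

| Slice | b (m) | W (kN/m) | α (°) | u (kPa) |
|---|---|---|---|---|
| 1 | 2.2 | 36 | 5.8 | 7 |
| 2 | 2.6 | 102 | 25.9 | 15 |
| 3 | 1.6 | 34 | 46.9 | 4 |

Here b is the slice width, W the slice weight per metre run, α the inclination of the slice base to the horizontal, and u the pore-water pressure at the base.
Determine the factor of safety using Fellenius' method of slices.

Ordinary method of slices: FS = Σ[c'·Δl_i + (W_i cosα_i − u_i·Δl_i)·tanφ'] / Σ W_i sinα_i, with Δl_i = b_i / cosα_i.
Slice 1: Δl = 2.2/cos5.8° = 2.211 m; N'_1 = 36·cos5.8° − 7·2.211 = 20.3; c'Δl = 9.95; W sinα = 3.6
Slice 2: Δl = 2.6/cos25.9° = 2.890 m; N'_2 = 102·cos25.9° − 15·2.890 = 48.4; c'Δl = 13.01; W sinα = 44.6
Slice 3: Δl = 1.6/cos46.9° = 2.342 m; N'_3 = 34·cos46.9° − 4·2.342 = 13.9; c'Δl = 10.54; W sinα = 24.8
Σc'Δl = 33.5 kN/m; ΣN' = 82.6 kN/m; ΣW sinα = 73.0 kN/m
Resisting = 33.5 + 82.6·tan24.0° = 33.5 + 36.8 = 70.3 kN/m
FS = 70.3 / 73.0 = 0.962

FS = 0.96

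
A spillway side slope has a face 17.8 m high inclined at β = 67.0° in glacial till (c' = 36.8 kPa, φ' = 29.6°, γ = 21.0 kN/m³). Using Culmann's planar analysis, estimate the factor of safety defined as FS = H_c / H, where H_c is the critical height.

FS = 1.53

H_c = (4c'/γ) · sinβ cosφ' / [1 − cos(β − φ')]
    = (4·36.8/21.0) · sin67.0°·cos29.6° / [1 − cos37.4°]
    = 7.010 · 0.8004 / 0.2056 = 27.29 m
FS = H_c / H = 27.29 / 17.8 = 1.533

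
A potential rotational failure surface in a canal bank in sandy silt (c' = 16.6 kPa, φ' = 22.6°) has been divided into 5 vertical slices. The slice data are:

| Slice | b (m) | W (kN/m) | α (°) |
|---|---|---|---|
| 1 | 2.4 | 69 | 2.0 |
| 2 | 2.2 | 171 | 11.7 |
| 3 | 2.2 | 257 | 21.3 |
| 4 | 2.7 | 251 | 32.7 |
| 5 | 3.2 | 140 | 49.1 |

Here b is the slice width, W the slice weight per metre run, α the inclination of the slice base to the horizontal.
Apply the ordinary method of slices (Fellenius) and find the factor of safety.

Ordinary method of slices: FS = Σ[c'·Δl_i + (W_i cosα_i)·tanφ'] / Σ W_i sinα_i, with Δl_i = b_i / cosα_i.
Slice 1: Δl = 2.4/cos2.0° = 2.401 m; N'_1 = 69·cos2.0° = 69.0; c'Δl = 39.86; W sinα = 2.4
Slice 2: Δl = 2.2/cos11.7° = 2.247 m; N'_2 = 171·cos11.7° = 167.4; c'Δl = 37.29; W sinα = 34.7
Slice 3: Δl = 2.2/cos21.3° = 2.361 m; N'_3 = 257·cos21.3° = 239.4; c'Δl = 39.20; W sinα = 93.4
Slice 4: Δl = 2.7/cos32.7° = 3.209 m; N'_4 = 251·cos32.7° = 211.2; c'Δl = 53.26; W sinα = 135.6
Slice 5: Δl = 3.2/cos49.1° = 4.887 m; N'_5 = 140·cos49.1° = 91.7; c'Δl = 81.13; W sinα = 105.8
Σc'Δl = 250.7 kN/m; ΣN' = 778.7 kN/m; ΣW sinα = 371.9 kN/m
Resisting = 250.7 + 778.7·tan22.6° = 250.7 + 324.2 = 574.9 kN/m
FS = 574.9 / 371.9 = 1.546

FS = 1.55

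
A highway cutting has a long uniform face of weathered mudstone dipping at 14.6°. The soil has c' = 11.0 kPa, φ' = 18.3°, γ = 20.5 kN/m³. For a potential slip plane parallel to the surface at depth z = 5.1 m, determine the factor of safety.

FS = 1.70

For an infinite slope with a slip plane parallel to the surface (no pore pressure): FS = [c' + γz cos²β tanφ'] / [γz sinβ cosβ].
γz = 20.5·5.1 = 104.55 kN/m²
Numerator = 11.0 + 104.55·cos²14.6°·tan18.3° = 11.0 + 104.55·0.9365·0.3307 = 43.380 kPa
Denominator = 104.55·sin14.6°·cos14.6° = 104.55·0.2521·0.9677 = 25.503 kPa
FS = 43.380 / 25.503 = 1.701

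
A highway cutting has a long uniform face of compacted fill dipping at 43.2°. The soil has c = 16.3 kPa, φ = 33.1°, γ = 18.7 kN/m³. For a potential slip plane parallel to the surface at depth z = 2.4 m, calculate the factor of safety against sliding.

FS = 1.42

For an infinite slope with a slip plane parallel to the surface (no pore pressure): FS = [c + γz cos²β tanφ] / [γz sinβ cosβ].
γz = 18.7·2.4 = 44.88 kN/m²
Numerator = 16.3 + 44.88·cos²43.2°·tan33.1° = 16.3 + 44.88·0.5314·0.6519 = 31.847 kPa
Denominator = 44.88·sin43.2°·cos43.2° = 44.88·0.6845·0.7290 = 22.396 kPa
FS = 31.847 / 22.396 = 1.422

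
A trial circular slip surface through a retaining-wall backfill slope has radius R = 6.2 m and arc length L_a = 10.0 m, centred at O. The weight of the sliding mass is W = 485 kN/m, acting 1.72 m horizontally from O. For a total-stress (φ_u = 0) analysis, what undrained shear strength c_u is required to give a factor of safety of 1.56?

FS = c_u·L_a·R / (W·d), so c_u = FS·W·d / (L_a·R).
c_u = 1.56·485·1.72 / (10.00·6.2) = 1301.4 / 62.00 = 20.99 kPa

c_u = 21.0 kPa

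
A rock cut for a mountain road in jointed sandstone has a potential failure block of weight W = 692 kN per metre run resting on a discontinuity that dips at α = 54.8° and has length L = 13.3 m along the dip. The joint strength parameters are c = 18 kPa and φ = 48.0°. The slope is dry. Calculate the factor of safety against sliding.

FS = 1.21

Resolving the block weight along and normal to the plane and applying the Mohr–Coulomb strength on the joint:
N' = W cosα = 692·cos54.8° = 398.9 kN/m
Driving force T = W sinα = 692·sin54.8° = 565.5 kN/m
Resisting force R = c·L + N'·tanφ = 18·13.3 + 398.9·tan48.0° = 239.4 + 443.0 = 682.4 kN/m
FS = R / T = 682.4 / 565.5 = 1.207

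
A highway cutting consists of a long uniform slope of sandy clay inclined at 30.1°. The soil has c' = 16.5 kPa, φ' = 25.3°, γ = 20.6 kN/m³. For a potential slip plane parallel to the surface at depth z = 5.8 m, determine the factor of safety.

FS = 1.13

For an infinite slope with a slip plane parallel to the surface (no pore pressure): FS = [c' + γz cos²β tanφ'] / [γz sinβ cosβ].
γz = 20.6·5.8 = 119.48 kN/m²
Numerator = 16.5 + 119.48·cos²30.1°·tan25.3° = 16.5 + 119.48·0.7485·0.4727 = 58.773 kPa
Denominator = 119.48·sin30.1°·cos30.1° = 119.48·0.5015·0.8652 = 51.840 kPa
FS = 58.773 / 51.840 = 1.134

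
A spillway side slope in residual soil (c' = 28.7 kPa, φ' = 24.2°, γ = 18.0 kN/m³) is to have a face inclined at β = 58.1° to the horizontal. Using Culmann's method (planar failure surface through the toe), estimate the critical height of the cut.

H_c = 29.05 m

Culmann's analysis gives the critical failure plane at α_cr = (β + φ')/2 = (58.1 + 24.2)/2 = 41.1°, and the critical height
H_c = (4c'/γ) · sinβ cosφ' / [1 − cos(β − φ')]
    = (4·28.7/18.0) · sin58.1°·cos24.2° / [1 − cos(33.9°)]
    = 6.378 · 0.8490·0.9121 / [1 − 0.8300]
    = 6.378 · 0.7744 / 0.1700
    = 29.05 m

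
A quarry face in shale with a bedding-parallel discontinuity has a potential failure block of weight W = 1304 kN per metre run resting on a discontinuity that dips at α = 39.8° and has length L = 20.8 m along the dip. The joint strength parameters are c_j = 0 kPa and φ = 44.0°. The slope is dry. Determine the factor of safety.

FS = 1.16

Resolving the block weight along and normal to the plane and applying the Mohr–Coulomb strength on the joint:
N' = W cosα = 1304·cos39.8° = 1001.8 kN/m
Driving force T = W sinα = 1304·sin39.8° = 834.7 kN/m
Resisting force R = c_j·L + N'·tanφ = 0·20.8 + 1001.8·tan44.0° = 0.0 + 967.5 = 967.5 kN/m
FS = R / T = 967.5 / 834.7 = 1.159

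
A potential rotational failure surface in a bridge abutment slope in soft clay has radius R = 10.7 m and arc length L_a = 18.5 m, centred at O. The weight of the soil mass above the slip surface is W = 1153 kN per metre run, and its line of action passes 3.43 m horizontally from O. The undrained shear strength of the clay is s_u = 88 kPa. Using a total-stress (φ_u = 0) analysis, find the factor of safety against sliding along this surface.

FS = 4.40

Taking moments about the centre O, the resisting moment is provided by the undrained shear strength acting along the arc:
M_R = s_u·L_a·R = 88·18.50·10.7 = 17419.6 kN·m/m
M_D = W·d = 1153·3.43 = 3954.8 kN·m/m
FS = M_R / M_D = 17419.6 / 3954.8 = 4.405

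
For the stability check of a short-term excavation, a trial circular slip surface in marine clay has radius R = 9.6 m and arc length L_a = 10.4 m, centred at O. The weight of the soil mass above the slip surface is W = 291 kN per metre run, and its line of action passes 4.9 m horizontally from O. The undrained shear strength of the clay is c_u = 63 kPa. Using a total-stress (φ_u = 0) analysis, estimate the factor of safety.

Taking moments about the centre O, the resisting moment is provided by the undrained shear strength acting along the arc:
M_R = c_u·L_a·R = 63·10.40·9.6 = 6289.9 kN·m/m
M_D = W·d = 291·4.9 = 1425.9 kN·m/m
FS = M_R / M_D = 6289.9 / 1425.9 = 4.411

FS = 4.41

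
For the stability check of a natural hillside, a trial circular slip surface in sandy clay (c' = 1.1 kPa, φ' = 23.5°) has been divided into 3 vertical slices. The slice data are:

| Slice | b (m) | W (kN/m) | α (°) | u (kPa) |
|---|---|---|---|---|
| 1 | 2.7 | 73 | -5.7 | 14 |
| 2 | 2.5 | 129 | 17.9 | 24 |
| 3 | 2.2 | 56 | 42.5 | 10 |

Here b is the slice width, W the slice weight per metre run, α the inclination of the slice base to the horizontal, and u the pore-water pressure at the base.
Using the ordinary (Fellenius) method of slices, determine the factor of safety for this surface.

Ordinary method of slices: FS = Σ[c'·Δl_i + (W_i cosα_i − u_i·Δl_i)·tanφ'] / Σ W_i sinα_i, with Δl_i = b_i / cosα_i.
Slice 1: Δl = 2.7/cos(-5.7°) = 2.713 m; N'_1 = 73·cos(-5.7°) − 14·2.713 = 34.7; c'Δl = 2.98; W sinα = -7.3
Slice 2: Δl = 2.5/cos17.9° = 2.627 m; N'_2 = 129·cos17.9° − 24·2.627 = 59.7; c'Δl = 2.89; W sinα = 39.6
Slice 3: Δl = 2.2/cos42.5° = 2.984 m; N'_3 = 56·cos42.5° − 10·2.984 = 11.4; c'Δl = 3.28; W sinα = 37.8
Σc'Δl = 9.2 kN/m; ΣN' = 105.8 kN/m; ΣW sinα = 70.2 kN/m
Resisting = 9.2 + 105.8·tan23.5° = 9.2 + 46.0 = 55.2 kN/m
FS = 55.2 / 70.2 = 0.785

FS = 0.79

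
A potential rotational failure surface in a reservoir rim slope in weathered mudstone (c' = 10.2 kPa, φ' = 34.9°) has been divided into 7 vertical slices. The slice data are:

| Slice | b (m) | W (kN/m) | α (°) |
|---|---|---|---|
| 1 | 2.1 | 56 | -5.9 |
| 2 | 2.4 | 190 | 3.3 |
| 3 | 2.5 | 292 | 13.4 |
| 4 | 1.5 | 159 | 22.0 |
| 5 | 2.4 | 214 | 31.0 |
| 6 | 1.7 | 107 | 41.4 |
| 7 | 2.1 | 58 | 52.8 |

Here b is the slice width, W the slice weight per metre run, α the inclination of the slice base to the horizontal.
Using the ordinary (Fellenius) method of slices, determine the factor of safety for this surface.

Ordinary method of slices: FS = Σ[c'·Δl_i + (W_i cosα_i)·tanφ'] / Σ W_i sinα_i, with Δl_i = b_i / cosα_i.
Slice 1: Δl = 2.1/cos(-5.9°) = 2.111 m; N'_1 = 56·cos(-5.9°) = 55.7; c'Δl = 21.53; W sinα = -5.8
Slice 2: Δl = 2.4/cos3.3° = 2.404 m; N'_2 = 190·cos3.3° = 189.7; c'Δl = 24.52; W sinα = 10.9
Slice 3: Δl = 2.5/cos13.4° = 2.570 m; N'_3 = 292·cos13.4° = 284.1; c'Δl = 26.21; W sinα = 67.7
Slice 4: Δl = 1.5/cos22.0° = 1.618 m; N'_4 = 159·cos22.0° = 147.4; c'Δl = 16.50; W sinα = 59.6
Slice 5: Δl = 2.4/cos31.0° = 2.800 m; N'_5 = 214·cos31.0° = 183.4; c'Δl = 28.56; W sinα = 110.2
Slice 6: Δl = 1.7/cos41.4° = 2.266 m; N'_6 = 107·cos41.4° = 80.3; c'Δl = 23.12; W sinα = 70.8
Slice 7: Δl = 2.1/cos52.8° = 3.473 m; N'_7 = 58·cos52.8° = 35.1; c'Δl = 35.43; W sinα = 46.2
Σc'Δl = 175.9 kN/m; ΣN' = 975.6 kN/m; ΣW sinα = 359.6 kN/m
Resisting = 175.9 + 975.6·tan34.9° = 175.9 + 680.6 = 856.5 kN/m
FS = 856.5 / 359.6 = 2.382

FS = 2.38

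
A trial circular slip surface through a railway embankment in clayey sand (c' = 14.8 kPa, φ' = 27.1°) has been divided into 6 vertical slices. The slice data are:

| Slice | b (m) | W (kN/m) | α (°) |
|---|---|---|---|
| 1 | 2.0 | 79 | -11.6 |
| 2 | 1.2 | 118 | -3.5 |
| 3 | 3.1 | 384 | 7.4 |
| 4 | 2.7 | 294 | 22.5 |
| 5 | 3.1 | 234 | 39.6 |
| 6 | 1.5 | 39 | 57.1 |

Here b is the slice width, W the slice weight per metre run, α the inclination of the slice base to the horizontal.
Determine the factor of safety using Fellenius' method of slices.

Ordinary method of slices: FS = Σ[c'·Δl_i + (W_i cosα_i)·tanφ'] / Σ W_i sinα_i, with Δl_i = b_i / cosα_i.
Slice 1: Δl = 2.0/cos(-11.6°) = 2.042 m; N'_1 = 79·cos(-11.6°) = 77.4; c'Δl = 30.22; W sinα = -15.9
Slice 2: Δl = 1.2/cos(-3.5°) = 1.202 m; N'_2 = 118·cos(-3.5°) = 117.8; c'Δl = 17.79; W sinα = -7.2
Slice 3: Δl = 3.1/cos7.4° = 3.126 m; N'_3 = 384·cos7.4° = 380.8; c'Δl = 46.27; W sinα = 49.5
Slice 4: Δl = 2.7/cos22.5° = 2.922 m; N'_4 = 294·cos22.5° = 271.6; c'Δl = 43.25; W sinα = 112.5
Slice 5: Δl = 3.1/cos39.6° = 4.023 m; N'_5 = 234·cos39.6° = 180.3; c'Δl = 59.54; W sinα = 149.2
Slice 6: Δl = 1.5/cos57.1° = 2.762 m; N'_6 = 39·cos57.1° = 21.2; c'Δl = 40.87; W sinα = 32.7
Σc'Δl = 237.9 kN/m; ΣN' = 1049.1 kN/m; ΣW sinα = 320.8 kN/m
Resisting = 237.9 + 1049.1·tan27.1° = 237.9 + 536.8 = 774.8 kN/m
FS = 774.8 / 320.8 = 2.415

FS = 2.42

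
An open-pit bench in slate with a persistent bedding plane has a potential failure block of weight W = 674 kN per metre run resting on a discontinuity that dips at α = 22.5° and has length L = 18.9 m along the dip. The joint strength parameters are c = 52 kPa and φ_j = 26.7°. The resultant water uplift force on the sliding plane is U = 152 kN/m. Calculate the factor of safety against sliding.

FS = 4.73

Resolving the block weight along and normal to the plane and applying the Mohr–Coulomb strength on the joint:
N' = W cosα − U = 674·cos22.5° − 152 = 470.7 kN/m
Driving force T = W sinα = 674·sin22.5° = 257.9 kN/m
Resisting force R = c·L + N'·tanφ_j = 52·18.9 + 470.7·tan26.7° = 982.8 + 236.7 = 1219.5 kN/m
FS = R / T = 1219.5 / 257.9 = 4.728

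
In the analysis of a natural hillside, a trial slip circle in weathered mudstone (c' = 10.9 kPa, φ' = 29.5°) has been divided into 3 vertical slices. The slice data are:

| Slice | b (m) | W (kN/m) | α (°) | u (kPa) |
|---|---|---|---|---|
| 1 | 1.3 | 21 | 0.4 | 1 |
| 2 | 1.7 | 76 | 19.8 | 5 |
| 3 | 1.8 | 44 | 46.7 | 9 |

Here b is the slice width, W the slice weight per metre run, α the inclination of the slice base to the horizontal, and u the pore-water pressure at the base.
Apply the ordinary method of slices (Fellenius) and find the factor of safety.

FS = 1.95

Ordinary method of slices: FS = Σ[c'·Δl_i + (W_i cosα_i − u_i·Δl_i)·tanφ'] / Σ W_i sinα_i, with Δl_i = b_i / cosα_i.
Slice 1: Δl = 1.3/cos0.4° = 1.300 m; N'_1 = 21·cos0.4° − 1·1.300 = 19.7; c'Δl = 14.17; W sinα = 0.1
Slice 2: Δl = 1.7/cos19.8° = 1.807 m; N'_2 = 76·cos19.8° − 5·1.807 = 62.5; c'Δl = 19.69; W sinα = 25.7
Slice 3: Δl = 1.8/cos46.7° = 2.625 m; N'_3 = 44·cos46.7° − 9·2.625 = 6.6; c'Δl = 28.61; W sinα = 32.0
Σc'Δl = 62.5 kN/m; ΣN' = 88.7 kN/m; ΣW sinα = 57.9 kN/m
Resisting = 62.5 + 88.7·tan29.5° = 62.5 + 50.2 = 112.7 kN/m
FS = 112.7 / 57.9 = 1.946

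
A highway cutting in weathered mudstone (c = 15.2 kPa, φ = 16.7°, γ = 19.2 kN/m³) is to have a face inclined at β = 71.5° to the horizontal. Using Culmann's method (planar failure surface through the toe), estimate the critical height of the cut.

Culmann's analysis gives the critical failure plane at α_cr = (β + φ)/2 = (71.5 + 16.7)/2 = 44.1°, and the critical height
H_c = (4c/γ) · sinβ cosφ / [1 − cos(β − φ)]
    = (4·15.2/19.2) · sin71.5°·cos16.7° / [1 − cos(54.8°)]
    = 3.167 · 0.9483·0.9578 / [1 − 0.5764]
    = 3.167 · 0.9083 / 0.4236
    = 6.79 m

H_c = 6.79 m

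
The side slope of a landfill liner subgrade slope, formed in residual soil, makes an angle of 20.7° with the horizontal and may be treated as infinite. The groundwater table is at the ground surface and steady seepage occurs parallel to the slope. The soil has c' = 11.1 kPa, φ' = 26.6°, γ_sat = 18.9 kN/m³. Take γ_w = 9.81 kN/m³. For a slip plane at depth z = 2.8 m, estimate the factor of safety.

With seepage parallel to the slope and the water table at the surface, the effective normal stress on the slip plane uses the buoyant unit weight γ' = γ_sat − γ_w while the driving shear stress uses γ_sat:
FS = [c' + γ' z cos²β tanφ'] / [γ_sat z sinβ cosβ]
γ' = 18.9 − 9.81 = 9.09 kN/m³
Numerator = 11.1 + 9.09·2.8·cos²20.7°·tan26.6° = 11.1 + 9.09·2.8·0.8751·0.5008 = 22.253 kPa
Denominator = 18.9·2.8·sin20.7°·cos20.7° = 18.9·2.8·0.3535·0.9354 = 17.498 kPa
FS = 22.253 / 17.498 = 1.272

FS = 1.27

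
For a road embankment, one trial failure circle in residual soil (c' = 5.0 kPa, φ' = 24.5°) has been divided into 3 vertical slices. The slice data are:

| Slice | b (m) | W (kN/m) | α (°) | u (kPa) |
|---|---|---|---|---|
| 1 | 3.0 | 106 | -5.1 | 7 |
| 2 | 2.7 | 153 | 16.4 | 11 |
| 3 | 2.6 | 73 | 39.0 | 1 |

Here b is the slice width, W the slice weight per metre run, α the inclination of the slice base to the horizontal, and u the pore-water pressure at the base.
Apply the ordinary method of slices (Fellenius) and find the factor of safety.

FS = 2.03

Ordinary method of slices: FS = Σ[c'·Δl_i + (W_i cosα_i − u_i·Δl_i)·tanφ'] / Σ W_i sinα_i, with Δl_i = b_i / cosα_i.
Slice 1: Δl = 3.0/cos(-5.1°) = 3.012 m; N'_1 = 106·cos(-5.1°) − 7·3.012 = 84.5; c'Δl = 15.06; W sinα = -9.4
Slice 2: Δl = 2.7/cos16.4° = 2.815 m; N'_2 = 153·cos16.4° − 11·2.815 = 115.8; c'Δl = 14.07; W sinα = 43.2
Slice 3: Δl = 2.6/cos39.0° = 3.346 m; N'_3 = 73·cos39.0° − 1·3.346 = 53.4; c'Δl = 16.73; W sinα = 45.9
Σc'Δl = 45.9 kN/m; ΣN' = 253.7 kN/m; ΣW sinα = 79.7 kN/m
Resisting = 45.9 + 253.7·tan24.5° = 45.9 + 115.6 = 161.5 kN/m
FS = 161.5 / 79.7 = 2.026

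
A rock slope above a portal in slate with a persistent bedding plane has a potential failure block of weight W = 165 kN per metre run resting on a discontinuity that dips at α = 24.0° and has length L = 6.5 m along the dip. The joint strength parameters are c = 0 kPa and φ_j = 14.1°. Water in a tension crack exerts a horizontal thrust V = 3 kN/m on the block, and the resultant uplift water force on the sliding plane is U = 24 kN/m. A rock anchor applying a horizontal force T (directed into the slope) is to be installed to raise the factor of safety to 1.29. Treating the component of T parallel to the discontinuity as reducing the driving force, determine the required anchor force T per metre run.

T = 46 kN/m

Resolving forces along and normal to the sliding plane, with the horizontal anchor force T adding T·sinα to the effective normal force and T·cosα acting up the plane against the driving force:
FS = [cL + (W cosα − U − V sinα + T sinα) tanφ_j] / [W sinα + V cosα − T cosα]
Without the anchor: N' = 125.5 kN/m, driving T_d = 69.9 kN/m, resisting R = 0·6.5 + 125.5·tan14.1° = 31.5 kN/m, FS = 0.45.
Setting FS = 1.29 and solving for T:
1.29·(69.9 − T cos24.0°) = 31.5 + T sin24.0°·tan14.1°
T·(sin24.0°·tan14.1° + 1.29·cos24.0°) = 1.29·69.9 − 31.5
T·(0.4067·0.2512 + 1.29·0.9135) = 90.1 − 31.5 = 58.6
T·1.2806 = 58.6
T = 45.7 kN/m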